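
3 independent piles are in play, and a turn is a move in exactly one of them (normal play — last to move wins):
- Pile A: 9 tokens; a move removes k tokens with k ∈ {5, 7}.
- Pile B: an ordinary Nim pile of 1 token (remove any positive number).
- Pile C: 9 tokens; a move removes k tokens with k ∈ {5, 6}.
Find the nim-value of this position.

For pile A, compute g(0), g(1), … with moves {5, 7}:
g(0) = mex{} = 0
g(1) = mex{} = 0
g(2) = mex{} = 0
g(3) = mex{} = 0
g(4) = mex{} = 0
g(5) = mex{0} = 1
g(6) = mex{0} = 1
g(7) = mex{0} = 1
g(8) = mex{0} = 1
g(9) = mex{0} = 1
So g(9) = 1.
Pile B is a plain Nim pile of size 1, so its Grundy value is 1.
Build the Grundy sequence for pile C with g(k) = mex{g(k−s) : s ∈ {5, 6}, s ≤ k}:
g(0) = mex{} = 0
g(1) = mex{} = 0
g(2) = mex{} = 0
g(3) = mex{} = 0
g(4) = mex{} = 0
g(5) = mex{0} = 1
g(6) = mex{0} = 1
g(7) = mex{0} = 1
g(8) = mex{0} = 1
g(9) = mex{0} = 1
So g(9) = 1.
The value of a disjunctive sum is the nim-sum of the parts.
Combined value = 1 ⊕ 1 ⊕ 1 = 1.

1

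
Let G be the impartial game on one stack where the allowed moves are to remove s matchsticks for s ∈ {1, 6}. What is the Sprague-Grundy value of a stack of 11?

Grundy values for subtraction set {1, 6}:
g(0) = mex{} = 0
g(1) = mex{0} = 1
g(2) = mex{1} = 0
g(3) = mex{0} = 1
g(4) = mex{1} = 0
g(5) = mex{0} = 1
g(6) = mex{0,1} = 2
g(7) = mex{1,2} = 0
g(8) = mex{0} = 1
g(9) = mex{1} = 0
g(10) = mex{0} = 1
g(11) = mex{1} = 0
So g(11) = 0.

0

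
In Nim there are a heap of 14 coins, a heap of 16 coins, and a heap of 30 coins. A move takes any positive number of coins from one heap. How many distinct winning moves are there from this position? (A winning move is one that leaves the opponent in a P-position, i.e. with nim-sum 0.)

Write each in binary and XOR column by column:
  01110  (14)
  10000  (16)
  11110  (30)
  -----
  00000  (0)
The nim-sum is already 0, so every move leaves a nonzero nim-sum — there are no winning moves.

0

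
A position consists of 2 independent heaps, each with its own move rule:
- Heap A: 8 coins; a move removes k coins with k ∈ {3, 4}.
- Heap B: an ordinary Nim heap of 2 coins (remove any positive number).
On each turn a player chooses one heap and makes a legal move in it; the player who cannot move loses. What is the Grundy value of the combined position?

2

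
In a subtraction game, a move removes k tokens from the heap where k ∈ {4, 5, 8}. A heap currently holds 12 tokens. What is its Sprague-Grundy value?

0

Grundy values for subtraction set {4, 5, 8}:
g(0) = mex{} = 0
g(1) = mex{} = 0
g(2) = mex{} = 0
g(3) = mex{} = 0
g(4) = mex{0} = 1
g(5) = mex{0} = 1
g(6) = mex{0} = 1
g(7) = mex{0} = 1
g(8) = mex{0,1} = 2
g(9) = mex{0,1} = 2
g(10) = mex{0,1} = 2
g(11) = mex{0,1} = 2
g(12) = mex{1,2} = 0
So g(12) = 0.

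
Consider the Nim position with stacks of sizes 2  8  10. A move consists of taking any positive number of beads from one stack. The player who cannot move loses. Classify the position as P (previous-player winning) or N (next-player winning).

P-position

Nim-sum: 2 XOR 8 XOR 10 = 0.
The nim-sum is 0, so this is a P-position: the player to move is in a losing position under optimal play.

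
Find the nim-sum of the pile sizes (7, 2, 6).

Bitwise XOR of the heap sizes:
  111  (7)
  010  (2)
  110  (6)
  ---
  011  (3)

3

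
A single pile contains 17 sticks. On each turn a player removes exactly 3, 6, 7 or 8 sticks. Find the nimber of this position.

Compute g(0), g(1), … for moves {3, 6, 7, 8}:
k:     0  1  2  3  4  5  6  7  8  9 10 11 12 13 14 15 16 17
g(k):  0  0  0  1  1  1  2  2  2  3  3  0  0  0  1  1  1  2
So g(17) = 2.

2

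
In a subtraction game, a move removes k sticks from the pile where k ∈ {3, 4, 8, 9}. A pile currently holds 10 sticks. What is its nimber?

Grundy values for subtraction set {3, 4, 8, 9}:
g(0) = mex{} = 0
g(1) = mex{} = 0
g(2) = mex{} = 0
g(3) = mex{0} = 1
g(4) = mex{0} = 1
g(5) = mex{0} = 1
g(6) = mex{0,1} = 2
g(7) = mex{1} = 0
g(8) = mex{0,1} = 2
g(9) = mex{0,1,2} = 3
g(10) = mex{0,2} = 1
So g(10) = 1.

1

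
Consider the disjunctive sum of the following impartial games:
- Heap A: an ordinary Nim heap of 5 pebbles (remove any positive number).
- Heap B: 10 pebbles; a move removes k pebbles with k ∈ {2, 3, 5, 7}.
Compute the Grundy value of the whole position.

5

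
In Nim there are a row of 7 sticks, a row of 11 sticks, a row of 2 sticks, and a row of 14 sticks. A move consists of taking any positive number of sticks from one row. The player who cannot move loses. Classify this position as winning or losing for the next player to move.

Losing position

Nim-sum: 7 XOR 11 XOR 2 XOR 14 = 0.
The nim-sum is 0, so this is a P-position: the player to move is in a losing position under optimal play.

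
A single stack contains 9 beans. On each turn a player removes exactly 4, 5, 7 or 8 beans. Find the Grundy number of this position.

Compute g(0), g(1), … for moves {4, 5, 7, 8}:
k:     0  1  2  3  4  5  6  7  8  9
g(k):  0  0  0  0  1  1  1  1  2  2
So g(9) = 2.

2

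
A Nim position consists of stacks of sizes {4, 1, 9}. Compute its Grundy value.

12

Compute the nim-sum pairwise:
4 ^ 1 = 5
5 ^ 9 = 12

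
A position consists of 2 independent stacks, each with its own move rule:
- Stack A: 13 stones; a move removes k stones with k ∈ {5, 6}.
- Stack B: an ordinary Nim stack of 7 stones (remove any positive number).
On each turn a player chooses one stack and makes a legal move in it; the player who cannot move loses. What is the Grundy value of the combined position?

7

For stack A, compute g(0), g(1), … with moves {5, 6}:
k:     0  1  2  3  4  5  6  7  8  9 10 11 12 13
g(k):  0  0  0  0  0  1  1  1  1  1  2  0  0  0
So g(13) = 0.
Stack B is a plain Nim stack of size 7, so its Grundy value is 7.
By the Sprague-Grundy theorem, the Grundy value of a sum of independent games is the XOR of the component values.
Combined value = 0 ⊕ 7 = 7.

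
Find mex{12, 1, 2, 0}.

The values 0, 1, 2 are all present; 3 is the first non-negative integer missing from the set.

3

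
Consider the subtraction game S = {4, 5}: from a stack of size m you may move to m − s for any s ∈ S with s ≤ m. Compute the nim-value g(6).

1

Compute g(0), g(1), … for moves {4, 5}:
k:     0  1  2  3  4  5  6
g(k):  0  0  0  0  1  1  1
So g(6) = 1.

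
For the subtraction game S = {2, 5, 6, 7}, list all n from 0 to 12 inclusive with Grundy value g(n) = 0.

0, 1, 4, 12

Build the Grundy sequence with g(k) = mex{g(k−s) : s ∈ {2, 5, 6, 7}, s ≤ k}:
g(0) = mex{} = 0
g(1) = mex{} = 0
g(2) = mex{0} = 1
g(3) = mex{0} = 1
g(4) = mex{1} = 0
g(5) = mex{0,1} = 2
g(6) = mex{0} = 1
g(7) = mex{0,1,2} = 3
g(8) = mex{0,1} = 2
g(9) = mex{0,1,3} = 2
g(10) = mex{0,1,2} = 3
g(11) = mex{0,1,2} = 3
g(12) = mex{1,2,3} = 0
The P-positions (g = 0) in 0..12 are 0, 1, 4, 12.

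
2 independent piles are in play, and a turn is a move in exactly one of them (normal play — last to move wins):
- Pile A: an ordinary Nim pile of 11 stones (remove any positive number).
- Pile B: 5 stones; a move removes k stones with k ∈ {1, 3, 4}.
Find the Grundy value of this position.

8

Pile A is a plain Nim pile of size 11, so its Grundy value is 11.
For pile B, compute g(0), g(1), … with moves {1, 3, 4}:
g(0) = mex{} = 0
g(1) = mex{0} = 1
g(2) = mex{1} = 0
g(3) = mex{0} = 1
g(4) = mex{0,1} = 2
g(5) = mex{0,1,2} = 3
So g(5) = 3.
The value of a disjunctive sum is the nim-sum of the parts.
Combined value = 11 ⊕ 3 = 8.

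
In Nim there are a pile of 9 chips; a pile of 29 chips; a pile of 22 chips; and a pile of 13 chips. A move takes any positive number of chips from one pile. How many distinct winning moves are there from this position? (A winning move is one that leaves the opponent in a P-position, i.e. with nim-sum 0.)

Nim-sum: 9 ⊕ 29 ⊕ 22 ⊕ 13 = 15.
The overall nim-sum is X = 15. A pile of size p has a winning move iff p XOR X < p (reduce it to p XOR X).
  9: 9 XOR 15 = 6 < 9 — winning move (to 6).
  29: 29 XOR 15 = 18 < 29 — winning move (to 18).
  22: 22 XOR 15 = 25 ≥ 22 — no move.
  13: 13 XOR 15 = 2 < 13 — winning move (to 2).
That gives 3 winning moves.

3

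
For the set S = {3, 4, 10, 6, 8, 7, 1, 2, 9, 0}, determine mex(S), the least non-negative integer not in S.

The values 0, 1, 2, 3, 4 are all present; 5 is the first non-negative integer missing from the set.

5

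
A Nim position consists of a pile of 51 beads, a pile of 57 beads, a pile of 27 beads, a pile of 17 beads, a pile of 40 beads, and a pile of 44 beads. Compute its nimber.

4

Nim-sum: 51 XOR 57 XOR 27 XOR 17 XOR 40 XOR 44 = 4.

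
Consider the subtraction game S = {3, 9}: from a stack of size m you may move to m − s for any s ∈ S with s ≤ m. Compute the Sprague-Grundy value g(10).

Build the Grundy sequence with g(k) = mex{g(k−s) : s ∈ {3, 9}, s ≤ k}:
g(0) = mex{} = 0
g(1) = mex{} = 0
g(2) = mex{} = 0
g(3) = mex{0} = 1
g(4) = mex{0} = 1
g(5) = mex{0} = 1
g(6) = mex{1} = 0
g(7) = mex{1} = 0
g(8) = mex{1} = 0
g(9) = mex{0} = 1
g(10) = mex{0} = 1
So g(10) = 1.

1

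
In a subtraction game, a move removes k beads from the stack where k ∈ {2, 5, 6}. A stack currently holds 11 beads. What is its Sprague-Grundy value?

Compute g(0), g(1), … for moves {2, 5, 6}:
k:     0  1  2  3  4  5  6  7  8  9 10 11
g(k):  0  0  1  1  0  2  1  3  0  2  1  0
So g(11) = 0.

0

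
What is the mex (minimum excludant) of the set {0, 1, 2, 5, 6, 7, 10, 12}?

The values 0, 1, 2 are all present; 3 is the first non-negative integer missing from the set.

3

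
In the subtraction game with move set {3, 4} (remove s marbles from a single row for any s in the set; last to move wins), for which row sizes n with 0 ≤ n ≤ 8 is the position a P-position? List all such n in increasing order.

0, 1, 2, 7, 8

Grundy values for subtraction set {3, 4}:
k:     0  1  2  3  4  5  6  7  8
g(k):  0  0  0  1  1  1  2  0  0
The P-positions (g = 0) in 0..8 are 0, 1, 2, 7, 8.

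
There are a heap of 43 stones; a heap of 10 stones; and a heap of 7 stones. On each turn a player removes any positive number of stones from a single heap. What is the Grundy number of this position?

Bitwise XOR of the heap sizes:
  101011  (43)
  001010  (10)
  000111  (7)
  ------
  100110  (38)

38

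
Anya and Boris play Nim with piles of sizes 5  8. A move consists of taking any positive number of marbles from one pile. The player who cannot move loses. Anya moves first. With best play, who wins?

Anya wins

Nim-sum: 5 ^ 8 = 13.
The nim-sum is 13 ≠ 0, so this is an N-position: the player to move can win; Anya has a winning move.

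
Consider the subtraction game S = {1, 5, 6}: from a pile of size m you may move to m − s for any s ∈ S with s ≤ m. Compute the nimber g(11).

Grundy values for subtraction set {1, 5, 6}:
k:     0  1  2  3  4  5  6  7  8  9 10 11
g(k):  0  1  0  1  0  1  2  3  2  3  2  0
So g(11) = 0.

0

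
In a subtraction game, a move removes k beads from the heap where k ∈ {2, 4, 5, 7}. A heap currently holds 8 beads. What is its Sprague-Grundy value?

4

Grundy values for subtraction set {2, 4, 5, 7}:
g(0) = mex{} = 0
g(1) = mex{} = 0
g(2) = mex{0} = 1
g(3) = mex{0} = 1
g(4) = mex{0,1} = 2
g(5) = mex{0,1} = 2
g(6) = mex{0,1,2} = 3
g(7) = mex{0,1,2} = 3
g(8) = mex{0,1,2,3} = 4
So g(8) = 4.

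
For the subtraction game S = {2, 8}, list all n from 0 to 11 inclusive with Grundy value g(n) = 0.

0, 1, 4, 5, 10, 11

Compute g(0), g(1), … for moves {2, 8}:
g(0) = mex{} = 0
g(1) = mex{} = 0
g(2) = mex{0} = 1
g(3) = mex{0} = 1
g(4) = mex{1} = 0
g(5) = mex{1} = 0
g(6) = mex{0} = 1
g(7) = mex{0} = 1
g(8) = mex{0,1} = 2
g(9) = mex{0,1} = 2
g(10) = mex{1,2} = 0
g(11) = mex{1,2} = 0
The P-positions (g = 0) in 0..11 are 0, 1, 4, 5, 10, 11.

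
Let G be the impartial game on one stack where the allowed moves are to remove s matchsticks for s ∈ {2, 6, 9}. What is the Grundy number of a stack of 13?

2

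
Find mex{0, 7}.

0 is in the set but 1 is not, so the mex is 1.

1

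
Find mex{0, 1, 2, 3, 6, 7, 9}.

The values 0, 1, 2, 3 are all present; 4 is the first non-negative integer missing from the set.

4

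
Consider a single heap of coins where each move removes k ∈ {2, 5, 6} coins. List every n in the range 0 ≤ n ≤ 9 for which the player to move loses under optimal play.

0, 1, 4, 8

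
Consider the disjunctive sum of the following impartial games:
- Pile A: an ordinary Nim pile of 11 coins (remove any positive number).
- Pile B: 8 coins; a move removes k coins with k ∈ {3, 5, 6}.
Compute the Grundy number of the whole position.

Pile A is a plain Nim pile of size 11, so its Grundy value is 11.
Grundy values for pile B (subtraction set {3, 5, 6}):
g(0) = mex{} = 0
g(1) = mex{} = 0
g(2) = mex{} = 0
g(3) = mex{0} = 1
g(4) = mex{0} = 1
g(5) = mex{0} = 1
g(6) = mex{0,1} = 2
g(7) = mex{0,1} = 2
g(8) = mex{0,1} = 2
So g(8) = 2.
By the Sprague-Grundy theorem, the Grundy value of a sum of independent games is the XOR of the component values.
Combined value = 11 XOR 2 = 9.

9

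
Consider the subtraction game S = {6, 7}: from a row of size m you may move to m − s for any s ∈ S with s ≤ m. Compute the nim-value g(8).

1

Compute g(0), g(1), … for moves {6, 7}:
k:     0  1  2  3  4  5  6  7  8
g(k):  0  0  0  0  0  0  1  1  1
So g(8) = 1.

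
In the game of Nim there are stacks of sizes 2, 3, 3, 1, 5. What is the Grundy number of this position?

6

Compute the nim-sum pairwise:
2 ⊕ 3 = 1
1 ⊕ 3 = 2
2 ⊕ 1 = 3
3 ⊕ 5 = 6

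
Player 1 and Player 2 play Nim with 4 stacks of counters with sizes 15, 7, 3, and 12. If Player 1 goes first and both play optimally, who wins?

Nim-sum: 15 XOR 7 XOR 3 XOR 12 = 7.
The nim-sum is 7 ≠ 0, so this is an N-position: the player to move can win; Player 1 has a winning move.

Player 1 wins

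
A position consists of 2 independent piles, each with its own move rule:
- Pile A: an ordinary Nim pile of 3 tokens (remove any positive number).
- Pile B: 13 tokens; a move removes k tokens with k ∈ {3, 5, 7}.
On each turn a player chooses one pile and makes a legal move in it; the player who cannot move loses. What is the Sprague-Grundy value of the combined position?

2

Pile A is a plain Nim pile of size 3, so its Grundy value is 3.
Grundy values for pile B (subtraction set {3, 5, 7}):
g(0) = mex{} = 0
g(1) = mex{} = 0
g(2) = mex{} = 0
g(3) = mex{0} = 1
g(4) = mex{0} = 1
g(5) = mex{0} = 1
g(6) = mex{0,1} = 2
g(7) = mex{0,1} = 2
g(8) = mex{0,1} = 2
g(9) = mex{0,1,2} = 3
g(10) = mex{1,2} = 0
g(11) = mex{1,2} = 0
g(12) = mex{1,2,3} = 0
g(13) = mex{0,2} = 1
So g(13) = 1.
By the Sprague-Grundy theorem, the Grundy value of a sum of independent games is the XOR of the component values.
Combined value = 3 XOR 1 = 2.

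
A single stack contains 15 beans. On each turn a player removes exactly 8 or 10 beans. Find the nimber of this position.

Build the Grundy sequence with g(k) = mex{g(k−s) : s ∈ {8, 10}, s ≤ k}:
k:     0  1  2  3  4  5  6  7  8  9 10 11 12 13 14 15
g(k):  0  0  0  0  0  0  0  0  1  1  1  1  1  1  1  1
So g(15) = 1.

1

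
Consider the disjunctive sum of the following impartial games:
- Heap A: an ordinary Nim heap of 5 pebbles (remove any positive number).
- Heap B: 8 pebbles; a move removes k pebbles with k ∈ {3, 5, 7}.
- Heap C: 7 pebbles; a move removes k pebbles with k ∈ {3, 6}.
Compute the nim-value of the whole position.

5

Heap A is a plain Nim heap of size 5, so its Grundy value is 5.
For heap B, compute g(0), g(1), … with moves {3, 5, 7}:
g(0) = mex{} = 0
g(1) = mex{} = 0
g(2) = mex{} = 0
g(3) = mex{0} = 1
g(4) = mex{0} = 1
g(5) = mex{0} = 1
g(6) = mex{0,1} = 2
g(7) = mex{0,1} = 2
g(8) = mex{0,1} = 2
So g(8) = 2.
For heap C, compute g(0), g(1), … with moves {3, 6}:
k:     0  1  2  3  4  5  6  7
g(k):  0  0  0  1  1  1  2  2
So g(7) = 2.
The value of a disjunctive sum is the nim-sum of the parts.
Combined value = 5 XOR 2 XOR 2 = 5.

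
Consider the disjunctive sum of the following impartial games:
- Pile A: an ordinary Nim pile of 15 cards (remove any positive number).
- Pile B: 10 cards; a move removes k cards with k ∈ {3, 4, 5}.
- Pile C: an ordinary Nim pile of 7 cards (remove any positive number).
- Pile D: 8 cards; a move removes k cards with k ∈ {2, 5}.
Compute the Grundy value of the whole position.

Pile A is a plain Nim pile of size 15, so its Grundy value is 15.
Grundy values for pile B (subtraction set {3, 4, 5}):
g(0) = mex{} = 0
g(1) = mex{} = 0
g(2) = mex{} = 0
g(3) = mex{0} = 1
g(4) = mex{0} = 1
g(5) = mex{0} = 1
g(6) = mex{0,1} = 2
g(7) = mex{0,1} = 2
g(8) = mex{1} = 0
g(9) = mex{1,2} = 0
g(10) = mex{1,2} = 0
So g(10) = 0.
Pile C is a plain Nim pile of size 7, so its Grundy value is 7.
Grundy values for pile D (subtraction set {2, 5}):
g(0) = mex{} = 0
g(1) = mex{} = 0
g(2) = mex{0} = 1
g(3) = mex{0} = 1
g(4) = mex{1} = 0
g(5) = mex{0,1} = 2
g(6) = mex{0} = 1
g(7) = mex{1,2} = 0
g(8) = mex{1} = 0
So g(8) = 0.
By the Sprague-Grundy theorem, the Grundy value of a sum of independent games is the XOR of the component values.
Combined value = 15 ⊕ 0 ⊕ 7 ⊕ 0 = 8.

8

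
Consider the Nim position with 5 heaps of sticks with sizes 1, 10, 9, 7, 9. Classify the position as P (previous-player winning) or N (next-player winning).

N-position

Compute the nim-sum pairwise:
1 ⊕ 10 = 11
11 ⊕ 9 = 2
2 ⊕ 7 = 5
5 ⊕ 9 = 12
The nim-sum is 12 ≠ 0, so this is an N-position: the player to move can win.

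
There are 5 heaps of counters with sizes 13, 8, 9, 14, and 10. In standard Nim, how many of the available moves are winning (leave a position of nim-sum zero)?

In binary:
  1101  (13)
  1000  (8)
  1001  (9)
  1110  (14)
  1010  (10)
  ----
  1000  (8)
The overall nim-sum is X = 8. A heap of size p has a winning move iff p XOR X < p (reduce it to p XOR X).
  13: 13 XOR 8 = 5 < 13 — winning move (to 5).
  8: 8 XOR 8 = 0 < 8 — winning move (to 0).
  9: 9 XOR 8 = 1 < 9 — winning move (to 1).
  14: 14 XOR 8 = 6 < 14 — winning move (to 6).
  10: 10 XOR 8 = 2 < 10 — winning move (to 2).
That gives 5 winning moves.

5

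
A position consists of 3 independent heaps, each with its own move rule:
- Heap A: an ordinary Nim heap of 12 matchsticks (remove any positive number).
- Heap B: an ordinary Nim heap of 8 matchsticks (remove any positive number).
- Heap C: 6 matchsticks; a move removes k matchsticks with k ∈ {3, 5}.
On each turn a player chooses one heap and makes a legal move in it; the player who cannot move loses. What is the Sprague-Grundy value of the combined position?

Heap A is a plain Nim heap of size 12, so its Grundy value is 12.
Heap B is a plain Nim heap of size 8, so its Grundy value is 8.
Build the Grundy sequence for heap C with g(k) = mex{g(k−s) : s ∈ {3, 5}, s ≤ k}:
k:     0  1  2  3  4  5  6
g(k):  0  0  0  1  1  1  2
So g(6) = 2.
The value of a disjunctive sum is the nim-sum of the parts.
Combined value = 12 ⊕ 8 ⊕ 2 = 6.

6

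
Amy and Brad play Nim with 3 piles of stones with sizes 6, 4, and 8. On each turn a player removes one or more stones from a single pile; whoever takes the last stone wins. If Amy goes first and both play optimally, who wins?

Nim-sum: 6 ⊕ 4 ⊕ 8 = 10.
The nim-sum is 10 ≠ 0, so this is an N-position: the player to move can win; Amy has a winning move.

Amy wins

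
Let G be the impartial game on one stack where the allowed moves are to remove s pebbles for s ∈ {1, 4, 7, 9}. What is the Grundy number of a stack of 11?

1

Grundy values for subtraction set {1, 4, 7, 9}:
g(0) = mex{} = 0
g(1) = mex{0} = 1
g(2) = mex{1} = 0
g(3) = mex{0} = 1
g(4) = mex{0,1} = 2
g(5) = mex{1,2} = 0
g(6) = mex{0} = 1
g(7) = mex{0,1} = 2
g(8) = mex{1,2} = 0
g(9) = mex{0} = 1
g(10) = mex{1} = 0
g(11) = mex{0,2} = 1
So g(11) = 1.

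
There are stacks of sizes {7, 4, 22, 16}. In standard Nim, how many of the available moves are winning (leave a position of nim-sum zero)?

Nim-sum: 7 ^ 4 ^ 22 ^ 16 = 5.
The overall nim-sum is X = 5. A stack of size p has a winning move iff p XOR X < p (reduce it to p XOR X).
  7: 7 XOR 5 = 2 < 7 — winning move (to 2).
  4: 4 XOR 5 = 1 < 4 — winning move (to 1).
  22: 22 XOR 5 = 19 < 22 — winning move (to 19).
  16: 16 XOR 5 = 21 ≥ 16 — no move.
That gives 3 winning moves.

3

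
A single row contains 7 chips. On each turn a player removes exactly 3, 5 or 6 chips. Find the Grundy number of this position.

Compute g(0), g(1), … for moves {3, 5, 6}:
g(0) = mex{} = 0
g(1) = mex{} = 0
g(2) = mex{} = 0
g(3) = mex{0} = 1
g(4) = mex{0} = 1
g(5) = mex{0} = 1
g(6) = mex{0,1} = 2
g(7) = mex{0,1} = 2
So g(7) = 2.

2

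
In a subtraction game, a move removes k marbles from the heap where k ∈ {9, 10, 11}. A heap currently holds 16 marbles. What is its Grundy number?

1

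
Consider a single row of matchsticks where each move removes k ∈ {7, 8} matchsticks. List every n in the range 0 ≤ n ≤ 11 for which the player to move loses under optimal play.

0, 1, 2, 3, 4, 5, 6

Compute g(0), g(1), … for moves {7, 8}:
g(0) = mex{} = 0
g(1) = mex{} = 0
g(2) = mex{} = 0
g(3) = mex{} = 0
g(4) = mex{} = 0
g(5) = mex{} = 0
g(6) = mex{} = 0
g(7) = mex{0} = 1
g(8) = mex{0} = 1
g(9) = mex{0} = 1
g(10) = mex{0} = 1
g(11) = mex{0} = 1
The P-positions (g = 0) in 0..11 are 0, 1, 2, 3, 4, 5, 6.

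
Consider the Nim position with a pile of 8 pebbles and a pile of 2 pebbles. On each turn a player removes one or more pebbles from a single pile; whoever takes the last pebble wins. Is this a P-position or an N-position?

Compute the nim-sum pairwise:
8 ⊕ 2 = 10
The nim-sum is 10 ≠ 0, so this is an N-position: the player to move can win.

N-position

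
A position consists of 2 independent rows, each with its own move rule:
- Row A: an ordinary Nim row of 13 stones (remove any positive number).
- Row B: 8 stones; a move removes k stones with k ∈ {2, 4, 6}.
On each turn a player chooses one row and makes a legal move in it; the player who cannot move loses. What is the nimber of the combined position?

13

Row A is a plain Nim row of size 13, so its Grundy value is 13.
Build the Grundy sequence for row B with g(k) = mex{g(k−s) : s ∈ {2, 4, 6}, s ≤ k}:
g(0) = mex{} = 0
g(1) = mex{} = 0
g(2) = mex{0} = 1
g(3) = mex{0} = 1
g(4) = mex{0,1} = 2
g(5) = mex{0,1} = 2
g(6) = mex{0,1,2} = 3
g(7) = mex{0,1,2} = 3
g(8) = mex{1,2,3} = 0
So g(8) = 0.
The value of a disjunctive sum is the nim-sum of the parts.
Combined value = 13 ⊕ 0 = 13.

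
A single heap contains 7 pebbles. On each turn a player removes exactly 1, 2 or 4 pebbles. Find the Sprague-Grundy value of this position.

1

Compute g(0), g(1), … for moves {1, 2, 4}:
g(0) = mex{} = 0
g(1) = mex{0} = 1
g(2) = mex{0,1} = 2
g(3) = mex{1,2} = 0
g(4) = mex{0,2} = 1
g(5) = mex{0,1} = 2
g(6) = mex{1,2} = 0
g(7) = mex{0,2} = 1
So g(7) = 1.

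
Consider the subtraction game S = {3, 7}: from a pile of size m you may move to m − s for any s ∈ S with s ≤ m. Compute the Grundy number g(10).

0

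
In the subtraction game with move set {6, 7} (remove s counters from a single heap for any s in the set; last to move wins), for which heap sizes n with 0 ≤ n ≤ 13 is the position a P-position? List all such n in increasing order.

0, 1, 2, 3, 4, 5, 13

Compute g(0), g(1), … for moves {6, 7}:
k:     0  1  2  3  4  5  6  7  8  9 10 11 12 13
g(k):  0  0  0  0  0  0  1  1  1  1  1  1  2  0
The P-positions (g = 0) in 0..13 are 0, 1, 2, 3, 4, 5, 13.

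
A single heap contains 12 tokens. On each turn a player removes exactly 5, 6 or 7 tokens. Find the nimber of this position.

Compute g(0), g(1), … for moves {5, 6, 7}:
g(0) = mex{} = 0
g(1) = mex{} = 0
g(2) = mex{} = 0
g(3) = mex{} = 0
g(4) = mex{} = 0
g(5) = mex{0} = 1
g(6) = mex{0} = 1
g(7) = mex{0} = 1
g(8) = mex{0} = 1
g(9) = mex{0} = 1
g(10) = mex{0,1} = 2
g(11) = mex{0,1} = 2
g(12) = mex{1} = 0
So g(12) = 0.

0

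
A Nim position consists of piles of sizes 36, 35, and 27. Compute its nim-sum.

Nim-sum: 36 XOR 35 XOR 27 = 28.

28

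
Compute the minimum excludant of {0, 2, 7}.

1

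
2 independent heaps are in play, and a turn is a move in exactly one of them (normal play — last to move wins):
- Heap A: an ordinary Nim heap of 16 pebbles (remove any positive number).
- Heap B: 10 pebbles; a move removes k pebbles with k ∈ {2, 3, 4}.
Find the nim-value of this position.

18

Heap A is a plain Nim heap of size 16, so its Grundy value is 16.
For heap B, compute g(0), g(1), … with moves {2, 3, 4}:
g(0) = mex{} = 0
g(1) = mex{} = 0
g(2) = mex{0} = 1
g(3) = mex{0} = 1
g(4) = mex{0,1} = 2
g(5) = mex{0,1} = 2
g(6) = mex{1,2} = 0
g(7) = mex{1,2} = 0
g(8) = mex{0,2} = 1
g(9) = mex{0,2} = 1
g(10) = mex{0,1} = 2
So g(10) = 2.
By the Sprague-Grundy theorem, the Grundy value of a sum of independent games is the XOR of the component values.
Combined value = 16 XOR 2 = 18.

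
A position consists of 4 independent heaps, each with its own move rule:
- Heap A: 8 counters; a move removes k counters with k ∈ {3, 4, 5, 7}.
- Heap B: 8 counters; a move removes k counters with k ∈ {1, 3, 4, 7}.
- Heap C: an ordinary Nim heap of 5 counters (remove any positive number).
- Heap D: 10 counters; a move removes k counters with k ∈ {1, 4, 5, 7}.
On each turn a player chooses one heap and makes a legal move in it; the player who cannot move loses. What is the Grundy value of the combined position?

7

For heap A, compute g(0), g(1), … with moves {3, 4, 5, 7}:
k:     0  1  2  3  4  5  6  7  8
g(k):  0  0  0  1  1  1  2  2  2
So g(8) = 2.
Grundy values for heap B (subtraction set {1, 3, 4, 7}):
g(0) = mex{} = 0
g(1) = mex{0} = 1
g(2) = mex{1} = 0
g(3) = mex{0} = 1
g(4) = mex{0,1} = 2
g(5) = mex{0,1,2} = 3
g(6) = mex{0,1,3} = 2
g(7) = mex{0,1,2} = 3
g(8) = mex{1,2,3} = 0
So g(8) = 0.
Heap C is a plain Nim heap of size 5, so its Grundy value is 5.
Grundy values for heap D (subtraction set {1, 4, 5, 7}):
g(0) = mex{} = 0
g(1) = mex{0} = 1
g(2) = mex{1} = 0
g(3) = mex{0} = 1
g(4) = mex{0,1} = 2
g(5) = mex{0,1,2} = 3
g(6) = mex{0,1,3} = 2
g(7) = mex{0,1,2} = 3
g(8) = mex{1,2,3} = 0
g(9) = mex{0,2,3} = 1
g(10) = mex{1,2,3} = 0
So g(10) = 0.
The value of a disjunctive sum is the nim-sum of the parts.
Combined value = 2 XOR 0 XOR 5 XOR 0 = 7.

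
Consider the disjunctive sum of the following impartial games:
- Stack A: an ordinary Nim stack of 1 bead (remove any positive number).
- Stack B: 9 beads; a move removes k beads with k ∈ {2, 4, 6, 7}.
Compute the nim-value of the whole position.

Stack A is a plain Nim stack of size 1, so its Grundy value is 1.
Grundy values for stack B (subtraction set {2, 4, 6, 7}):
g(0) = mex{} = 0
g(1) = mex{} = 0
g(2) = mex{0} = 1
g(3) = mex{0} = 1
g(4) = mex{0,1} = 2
g(5) = mex{0,1} = 2
g(6) = mex{0,1,2} = 3
g(7) = mex{0,1,2} = 3
g(8) = mex{0,1,2,3} = 4
g(9) = mex{1,2,3} = 0
So g(9) = 0.
By the Sprague-Grundy theorem, the Grundy value of a sum of independent games is the XOR of the component values.
Combined value = 1 XOR 0 = 1.

1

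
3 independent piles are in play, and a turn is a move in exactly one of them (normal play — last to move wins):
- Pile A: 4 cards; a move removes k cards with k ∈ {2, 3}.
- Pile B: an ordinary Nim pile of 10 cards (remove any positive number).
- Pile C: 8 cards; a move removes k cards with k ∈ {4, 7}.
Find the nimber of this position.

10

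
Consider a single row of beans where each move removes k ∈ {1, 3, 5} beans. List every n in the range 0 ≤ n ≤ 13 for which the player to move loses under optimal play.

0, 2, 4, 6, 8, 10, 12

Build the Grundy sequence with g(k) = mex{g(k−s) : s ∈ {1, 3, 5}, s ≤ k}:
k:     0  1  2  3  4  5  6  7  8  9 10 11 12 13
g(k):  0  1  0  1  0  1  0  1  0  1  0  1  0  1
The P-positions (g = 0) in 0..13 are 0, 2, 4, 6, 8, 10, 12.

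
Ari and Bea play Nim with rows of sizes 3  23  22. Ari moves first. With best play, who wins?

Ari wins

Compute the nim-sum pairwise:
3 ⊕ 23 = 20
20 ⊕ 22 = 2
The nim-sum is 2 ≠ 0, so this is an N-position: the player to move can win; Ari has a winning move.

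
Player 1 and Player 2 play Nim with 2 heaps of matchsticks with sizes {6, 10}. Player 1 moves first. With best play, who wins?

Player 1 wins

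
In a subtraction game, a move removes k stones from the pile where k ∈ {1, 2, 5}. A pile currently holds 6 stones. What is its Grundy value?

Compute g(0), g(1), … for moves {1, 2, 5}:
g(0) = mex{} = 0
g(1) = mex{0} = 1
g(2) = mex{0,1} = 2
g(3) = mex{1,2} = 0
g(4) = mex{0,2} = 1
g(5) = mex{0,1} = 2
g(6) = mex{1,2} = 0
So g(6) = 0.

0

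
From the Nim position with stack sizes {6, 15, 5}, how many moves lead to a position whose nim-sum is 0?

Nim-sum: 6 ^ 15 ^ 5 = 12.
The overall nim-sum is X = 12. A stack of size p has a winning move iff p XOR X < p (reduce it to p XOR X).
  6: 6 XOR 12 = 10 ≥ 6 — no move.
  15: 15 XOR 12 = 3 < 15 — winning move (to 3).
  5: 5 XOR 12 = 9 ≥ 5 — no move.
That gives 1 winning move.

1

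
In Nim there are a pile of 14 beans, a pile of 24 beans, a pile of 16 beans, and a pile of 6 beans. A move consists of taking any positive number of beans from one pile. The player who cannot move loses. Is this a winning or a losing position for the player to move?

Losing position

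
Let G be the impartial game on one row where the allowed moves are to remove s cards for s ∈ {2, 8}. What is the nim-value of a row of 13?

Build the Grundy sequence with g(k) = mex{g(k−s) : s ∈ {2, 8}, s ≤ k}:
g(0) = mex{} = 0
g(1) = mex{} = 0
g(2) = mex{0} = 1
g(3) = mex{0} = 1
g(4) = mex{1} = 0
g(5) = mex{1} = 0
g(6) = mex{0} = 1
g(7) = mex{0} = 1
g(8) = mex{0,1} = 2
g(9) = mex{0,1} = 2
g(10) = mex{1,2} = 0
g(11) = mex{1,2} = 0
g(12) = mex{0} = 1
g(13) = mex{0} = 1
So g(13) = 1.

1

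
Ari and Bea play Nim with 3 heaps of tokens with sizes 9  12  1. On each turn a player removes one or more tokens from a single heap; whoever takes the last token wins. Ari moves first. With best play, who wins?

In binary:
  1001  (9)
  1100  (12)
  0001  (1)
  ----
  0100  (4)
The nim-sum is 4 ≠ 0, so this is an N-position: the player to move can win; Ari has a winning move.

Ari wins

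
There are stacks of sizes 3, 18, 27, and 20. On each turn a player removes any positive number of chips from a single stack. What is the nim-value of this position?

30

Compute the nim-sum pairwise:
3 ^ 18 = 17
17 ^ 27 = 10
10 ^ 20 = 30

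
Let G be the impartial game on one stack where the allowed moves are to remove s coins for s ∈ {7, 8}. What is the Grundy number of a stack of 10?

Grundy values for subtraction set {7, 8}:
g(0) = mex{} = 0
g(1) = mex{} = 0
g(2) = mex{} = 0
g(3) = mex{} = 0
g(4) = mex{} = 0
g(5) = mex{} = 0
g(6) = mex{} = 0
g(7) = mex{0} = 1
g(8) = mex{0} = 1
g(9) = mex{0} = 1
g(10) = mex{0} = 1
So g(10) = 1.

1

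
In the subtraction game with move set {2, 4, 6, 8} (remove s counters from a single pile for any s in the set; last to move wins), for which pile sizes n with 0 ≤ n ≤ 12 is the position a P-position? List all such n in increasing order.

0, 1, 10, 11

Compute g(0), g(1), … for moves {2, 4, 6, 8}:
g(0) = mex{} = 0
g(1) = mex{} = 0
g(2) = mex{0} = 1
g(3) = mex{0} = 1
g(4) = mex{0,1} = 2
g(5) = mex{0,1} = 2
g(6) = mex{0,1,2} = 3
g(7) = mex{0,1,2} = 3
g(8) = mex{0,1,2,3} = 4
g(9) = mex{0,1,2,3} = 4
g(10) = mex{1,2,3,4} = 0
g(11) = mex{1,2,3,4} = 0
g(12) = mex{0,2,3,4} = 1
The P-positions (g = 0) in 0..12 are 0, 1, 10, 11.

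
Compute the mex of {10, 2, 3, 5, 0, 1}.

4

The values 0, 1, 2, 3 are all present; 4 is the first non-negative integer missing from the set.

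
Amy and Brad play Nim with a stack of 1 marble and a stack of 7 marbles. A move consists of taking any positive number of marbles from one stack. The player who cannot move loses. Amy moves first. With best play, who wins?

Amy wins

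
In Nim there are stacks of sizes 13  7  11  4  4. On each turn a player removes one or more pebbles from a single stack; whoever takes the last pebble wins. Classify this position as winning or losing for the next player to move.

Winning position

Nim-sum: 13 XOR 7 XOR 11 XOR 4 XOR 4 = 1.
The nim-sum is 1 ≠ 0, so this is an N-position: the player to move can win.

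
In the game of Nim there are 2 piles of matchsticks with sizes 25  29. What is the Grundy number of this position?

Nim-sum: 25 ⊕ 29 = 4.

4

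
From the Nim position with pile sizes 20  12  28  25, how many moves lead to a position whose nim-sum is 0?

Nim-sum: 20 XOR 12 XOR 28 XOR 25 = 29.
The overall nim-sum is X = 29. A pile of size p has a winning move iff p XOR X < p (reduce it to p XOR X).
  20: 20 XOR 29 = 9 < 20 — winning move (to 9).
  12: 12 XOR 29 = 17 ≥ 12 — no move.
  28: 28 XOR 29 = 1 < 28 — winning move (to 1).
  25: 25 XOR 29 = 4 < 25 — winning move (to 4).
That gives 3 winning moves.

3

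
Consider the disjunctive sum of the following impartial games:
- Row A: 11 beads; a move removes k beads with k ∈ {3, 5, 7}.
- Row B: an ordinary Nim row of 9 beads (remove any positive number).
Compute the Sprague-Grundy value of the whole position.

9

Grundy values for row A (subtraction set {3, 5, 7}):
k:     0  1  2  3  4  5  6  7  8  9 10 11
g(k):  0  0  0  1  1  1  2  2  2  3  0  0
So g(11) = 0.
Row B is a plain Nim row of size 9, so its Grundy value is 9.
By the Sprague-Grundy theorem, the Grundy value of a sum of independent games is the XOR of the component values.
Combined value = 0 ⊕ 9 = 9.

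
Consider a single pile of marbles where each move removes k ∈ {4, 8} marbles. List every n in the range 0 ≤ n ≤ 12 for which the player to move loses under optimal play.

0, 1, 2, 3, 12

Compute g(0), g(1), … for moves {4, 8}:
g(0) = mex{} = 0
g(1) = mex{} = 0
g(2) = mex{} = 0
g(3) = mex{} = 0
g(4) = mex{0} = 1
g(5) = mex{0} = 1
g(6) = mex{0} = 1
g(7) = mex{0} = 1
g(8) = mex{0,1} = 2
g(9) = mex{0,1} = 2
g(10) = mex{0,1} = 2
g(11) = mex{0,1} = 2
g(12) = mex{1,2} = 0
The P-positions (g = 0) in 0..12 are 0, 1, 2, 3, 12.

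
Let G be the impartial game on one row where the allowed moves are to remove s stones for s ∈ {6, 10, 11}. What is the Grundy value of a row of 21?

0

Build the Grundy sequence with g(k) = mex{g(k−s) : s ∈ {6, 10, 11}, s ≤ k}:
k:     0  1  2  3  4  5  6  7  8  9 10 11 12 13 14 15 16 17 18 19 20 21
g(k):  0  0  0  0  0  0  1  1  1  1  1  1  2  2  2  2  2  0  0  0  0  0
So g(21) = 0.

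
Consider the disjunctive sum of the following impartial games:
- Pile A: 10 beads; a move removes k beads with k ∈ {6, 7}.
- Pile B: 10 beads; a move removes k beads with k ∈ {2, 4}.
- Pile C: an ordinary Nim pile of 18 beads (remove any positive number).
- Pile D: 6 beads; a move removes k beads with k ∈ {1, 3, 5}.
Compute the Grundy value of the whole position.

17

Grundy values for pile A (subtraction set {6, 7}):
g(0) = mex{} = 0
g(1) = mex{} = 0
g(2) = mex{} = 0
g(3) = mex{} = 0
g(4) = mex{} = 0
g(5) = mex{} = 0
g(6) = mex{0} = 1
g(7) = mex{0} = 1
g(8) = mex{0} = 1
g(9) = mex{0} = 1
g(10) = mex{0} = 1
So g(10) = 1.
For pile B, compute g(0), g(1), … with moves {2, 4}:
k:     0  1  2  3  4  5  6  7  8  9 10
g(k):  0  0  1  1  2  2  0  0  1  1  2
So g(10) = 2.
Pile C is a plain Nim pile of size 18, so its Grundy value is 18.
Build the Grundy sequence for pile D with g(k) = mex{g(k−s) : s ∈ {1, 3, 5}, s ≤ k}:
k:     0  1  2  3  4  5  6
g(k):  0  1  0  1  0  1  0
So g(6) = 0.
The value of a disjunctive sum is the nim-sum of the parts.
Combined value = 1 ⊕ 2 ⊕ 18 ⊕ 0 = 17.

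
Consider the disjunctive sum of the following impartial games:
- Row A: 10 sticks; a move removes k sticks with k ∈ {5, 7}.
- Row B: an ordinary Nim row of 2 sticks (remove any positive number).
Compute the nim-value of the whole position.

Build the Grundy sequence for row A with g(k) = mex{g(k−s) : s ∈ {5, 7}, s ≤ k}:
g(0) = mex{} = 0
g(1) = mex{} = 0
g(2) = mex{} = 0
g(3) = mex{} = 0
g(4) = mex{} = 0
g(5) = mex{0} = 1
g(6) = mex{0} = 1
g(7) = mex{0} = 1
g(8) = mex{0} = 1
g(9) = mex{0} = 1
g(10) = mex{0,1} = 2
So g(10) = 2.
Row B is a plain Nim row of size 2, so its Grundy value is 2.
By the Sprague-Grundy theorem, the Grundy value of a sum of independent games is the XOR of the component values.
Combined value = 2 ⊕ 2 = 0.

0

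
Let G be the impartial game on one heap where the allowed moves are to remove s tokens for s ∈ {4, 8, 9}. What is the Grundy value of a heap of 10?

2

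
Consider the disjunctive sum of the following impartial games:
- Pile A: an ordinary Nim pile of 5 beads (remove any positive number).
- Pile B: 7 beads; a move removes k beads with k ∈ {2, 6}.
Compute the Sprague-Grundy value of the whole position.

4

Pile A is a plain Nim pile of size 5, so its Grundy value is 5.
For pile B, compute g(0), g(1), … with moves {2, 6}:
k:     0  1  2  3  4  5  6  7
g(k):  0  0  1  1  0  0  1  1
So g(7) = 1.
The value of a disjunctive sum is the nim-sum of the parts.
Combined value = 5 ⊕ 1 = 4.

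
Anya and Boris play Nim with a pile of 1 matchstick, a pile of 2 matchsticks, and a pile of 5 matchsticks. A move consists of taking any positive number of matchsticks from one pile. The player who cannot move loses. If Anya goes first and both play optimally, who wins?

Compute the nim-sum pairwise:
1 ^ 2 = 3
3 ^ 5 = 6
The nim-sum is 6 ≠ 0, so this is an N-position: the player to move can win; Anya has a winning move.

Anya wins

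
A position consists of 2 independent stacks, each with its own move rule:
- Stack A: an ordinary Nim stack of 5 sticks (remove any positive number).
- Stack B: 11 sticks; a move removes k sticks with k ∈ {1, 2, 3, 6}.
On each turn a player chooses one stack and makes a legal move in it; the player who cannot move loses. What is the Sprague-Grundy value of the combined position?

Stack A is a plain Nim stack of size 5, so its Grundy value is 5.
Build the Grundy sequence for stack B with g(k) = mex{g(k−s) : s ∈ {1, 2, 3, 6}, s ≤ k}:
g(0) = mex{} = 0
g(1) = mex{0} = 1
g(2) = mex{0,1} = 2
g(3) = mex{0,1,2} = 3
g(4) = mex{1,2,3} = 0
g(5) = mex{0,2,3} = 1
g(6) = mex{0,1,3} = 2
g(7) = mex{0,1,2} = 3
g(8) = mex{1,2,3} = 0
g(9) = mex{0,2,3} = 1
g(10) = mex{0,1,3} = 2
g(11) = mex{0,1,2} = 3
So g(11) = 3.
The value of a disjunctive sum is the nim-sum of the parts.
Combined value = 5 XOR 3 = 6.

6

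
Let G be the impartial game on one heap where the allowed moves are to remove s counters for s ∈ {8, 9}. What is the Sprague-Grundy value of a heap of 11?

Build the Grundy sequence with g(k) = mex{g(k−s) : s ∈ {8, 9}, s ≤ k}:
k:     0  1  2  3  4  5  6  7  8  9 10 11
g(k):  0  0  0  0  0  0  0  0  1  1  1  1
So g(11) = 1.

1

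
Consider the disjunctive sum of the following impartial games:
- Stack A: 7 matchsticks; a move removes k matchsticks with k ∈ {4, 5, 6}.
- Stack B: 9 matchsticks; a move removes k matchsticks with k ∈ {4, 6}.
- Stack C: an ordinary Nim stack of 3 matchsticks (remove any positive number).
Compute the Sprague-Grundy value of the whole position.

0

Grundy values for stack A (subtraction set {4, 5, 6}):
g(0) = mex{} = 0
g(1) = mex{} = 0
g(2) = mex{} = 0
g(3) = mex{} = 0
g(4) = mex{0} = 1
g(5) = mex{0} = 1
g(6) = mex{0} = 1
g(7) = mex{0} = 1
So g(7) = 1.
For stack B, compute g(0), g(1), … with moves {4, 6}:
k:     0  1  2  3  4  5  6  7  8  9
g(k):  0  0  0  0  1  1  1  1  2  2
So g(9) = 2.
Stack C is a plain Nim stack of size 3, so its Grundy value is 3.
By the Sprague-Grundy theorem, the Grundy value of a sum of independent games is the XOR of the component values.
Combined value = 1 XOR 2 XOR 3 = 0.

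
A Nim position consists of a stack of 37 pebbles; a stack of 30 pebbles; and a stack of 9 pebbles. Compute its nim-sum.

Compute the nim-sum pairwise:
37 ^ 30 = 59
59 ^ 9 = 50

50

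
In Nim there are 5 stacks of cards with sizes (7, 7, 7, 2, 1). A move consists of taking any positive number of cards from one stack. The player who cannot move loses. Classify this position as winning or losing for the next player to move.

Nim-sum: 7 XOR 7 XOR 7 XOR 2 XOR 1 = 4.
The nim-sum is 4 ≠ 0, so this is an N-position: the player to move can win.

Winning position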